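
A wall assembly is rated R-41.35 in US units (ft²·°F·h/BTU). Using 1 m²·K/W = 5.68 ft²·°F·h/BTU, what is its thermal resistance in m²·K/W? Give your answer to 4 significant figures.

R_SI = 41.35/5.68 = 7.2799

7.280 m²·K/W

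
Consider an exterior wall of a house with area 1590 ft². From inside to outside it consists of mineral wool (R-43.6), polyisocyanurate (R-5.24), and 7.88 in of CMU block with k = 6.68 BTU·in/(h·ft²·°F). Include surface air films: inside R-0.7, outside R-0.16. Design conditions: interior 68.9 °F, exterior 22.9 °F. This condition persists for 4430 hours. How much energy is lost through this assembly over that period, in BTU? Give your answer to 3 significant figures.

6370000 BTU

7.88/6.68 = 1.18
R_total = 0.7 + 43.6 + 5.24 + 1.18 + 0.16 = 50.88 ft²·°F·h/BTU
Q = 1590 × (68.9 − 22.9) / 50.88 = 1438 BTU/h
E = 1438 × 4430 = 6368000 BTU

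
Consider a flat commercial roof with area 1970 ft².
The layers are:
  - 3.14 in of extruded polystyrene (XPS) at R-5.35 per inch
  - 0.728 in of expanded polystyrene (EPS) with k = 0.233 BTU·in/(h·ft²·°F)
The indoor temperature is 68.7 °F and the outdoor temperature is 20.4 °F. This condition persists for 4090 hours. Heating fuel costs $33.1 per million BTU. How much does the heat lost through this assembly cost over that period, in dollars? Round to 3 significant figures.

3.14 × 5.35 = 16.8
0.728/0.233 = 3.124
R_total = 16.8 + 3.124 = 19.92 ft²·°F·h/BTU
Q = 1970 × (68.7 − 20.4) / 19.92 = 4776 BTU/h
E = 4776 × 4090 = 19530000 BTU
Cost = 19530000/10⁶ × 33.1 = $646.5

647 dollars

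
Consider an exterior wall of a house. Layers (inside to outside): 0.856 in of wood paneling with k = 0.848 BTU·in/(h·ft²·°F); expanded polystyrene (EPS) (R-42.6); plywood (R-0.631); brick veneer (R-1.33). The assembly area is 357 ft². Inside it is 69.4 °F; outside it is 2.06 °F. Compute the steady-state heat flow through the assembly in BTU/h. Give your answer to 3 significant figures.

528 BTU/h

0.856/0.848 = 1.009
R_total = 1.009 + 42.6 + 0.631 + 1.33 = 45.57 ft²·°F·h/BTU
Q = A·ΔT/R = 357 × (69.4 − 2.06) / 45.57 = 527.5 BTU/h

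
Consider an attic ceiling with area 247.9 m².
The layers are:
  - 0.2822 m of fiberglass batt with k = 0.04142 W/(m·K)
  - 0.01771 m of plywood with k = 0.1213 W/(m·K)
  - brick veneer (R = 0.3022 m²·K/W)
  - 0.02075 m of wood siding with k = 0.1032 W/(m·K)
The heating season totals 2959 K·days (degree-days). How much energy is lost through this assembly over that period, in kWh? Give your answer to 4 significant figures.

2359 kWh

0.2822/0.04142 = 6.8131
0.01771/0.1213 = 0.146
0.02075/0.1032 = 0.20107
R_total = 6.8131 + 0.146 + 0.3022 + 0.20107 = 7.4624 m²·K/W
E = A × HDD × 24 / R / 1000 = 247.9 × 2959 × 24 / 7.4624 / 1000 = 2359.1 kWh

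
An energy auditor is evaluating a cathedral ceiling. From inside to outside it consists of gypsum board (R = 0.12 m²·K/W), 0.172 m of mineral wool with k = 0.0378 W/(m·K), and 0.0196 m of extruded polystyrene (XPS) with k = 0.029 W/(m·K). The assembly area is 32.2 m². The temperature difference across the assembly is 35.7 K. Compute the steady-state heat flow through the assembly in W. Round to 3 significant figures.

0.172/0.0378 = 4.55
0.0196/0.029 = 0.6759
R_total = 0.12 + 4.55 + 0.6759 = 5.346 m²·K/W
Q = A·ΔT/R = 32.2 × 35.7 / 5.346 = 215 W

215 W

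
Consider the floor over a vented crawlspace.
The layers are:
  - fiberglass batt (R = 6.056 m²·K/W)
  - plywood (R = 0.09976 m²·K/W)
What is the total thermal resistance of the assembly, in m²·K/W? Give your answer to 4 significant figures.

6.156 m²·K/W

R_total = 6.056 + 0.09976 = 6.1558 m²·K/W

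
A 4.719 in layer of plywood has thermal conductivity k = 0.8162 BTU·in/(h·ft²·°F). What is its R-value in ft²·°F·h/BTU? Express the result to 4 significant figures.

5.782 ft²·°F·h/BTU

R = L/k = 4.719/0.8162 = 5.7817 ft²·°F·h/BTU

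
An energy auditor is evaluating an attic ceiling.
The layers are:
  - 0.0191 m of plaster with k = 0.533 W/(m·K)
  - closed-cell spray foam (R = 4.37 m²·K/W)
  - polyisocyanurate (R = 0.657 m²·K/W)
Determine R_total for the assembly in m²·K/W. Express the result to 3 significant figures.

0.0191/0.533 = 0.03583
R_total = 0.03583 + 4.37 + 0.657 = 5.063 m²·K/W

5.06 m²·K/W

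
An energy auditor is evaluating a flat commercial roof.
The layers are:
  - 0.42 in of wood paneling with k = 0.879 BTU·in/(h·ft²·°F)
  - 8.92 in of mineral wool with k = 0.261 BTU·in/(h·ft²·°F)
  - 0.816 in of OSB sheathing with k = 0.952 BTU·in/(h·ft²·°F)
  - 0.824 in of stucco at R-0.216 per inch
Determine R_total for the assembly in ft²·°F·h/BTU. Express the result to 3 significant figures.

0.42/0.879 = 0.4778
8.92/0.261 = 34.18
0.816/0.952 = 0.8571
0.824 × 0.216 = 0.178
R_total = 0.4778 + 34.18 + 0.8571 + 0.178 = 35.69 ft²·°F·h/BTU

35.7 ft²·°F·h/BTU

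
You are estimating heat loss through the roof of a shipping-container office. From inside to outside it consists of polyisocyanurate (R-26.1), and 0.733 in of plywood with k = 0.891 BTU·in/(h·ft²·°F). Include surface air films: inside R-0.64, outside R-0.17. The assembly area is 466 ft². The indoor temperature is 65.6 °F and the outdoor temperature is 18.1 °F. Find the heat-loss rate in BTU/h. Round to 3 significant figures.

798 BTU/h

0.733/0.891 = 0.8227
R_total = 0.64 + 26.1 + 0.8227 + 0.17 = 27.73 ft²·°F·h/BTU
Q = A·ΔT/R = 466 × (65.6 − 18.1) / 27.73 = 798.2 BTU/h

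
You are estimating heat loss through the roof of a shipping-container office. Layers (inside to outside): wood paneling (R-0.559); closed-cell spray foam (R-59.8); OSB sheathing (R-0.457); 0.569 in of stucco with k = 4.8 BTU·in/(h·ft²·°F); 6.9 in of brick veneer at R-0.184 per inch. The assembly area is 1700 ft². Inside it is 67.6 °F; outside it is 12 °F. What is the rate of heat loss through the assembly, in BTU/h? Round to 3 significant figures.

0.569/4.8 = 0.1185
6.9 × 0.184 = 1.27
R_total = 0.559 + 59.8 + 0.457 + 0.1185 + 1.27 = 62.2 ft²·°F·h/BTU
Q = A·ΔT/R = 1700 × (67.6 − 12) / 62.2 = 1520 BTU/h

1520 BTU/h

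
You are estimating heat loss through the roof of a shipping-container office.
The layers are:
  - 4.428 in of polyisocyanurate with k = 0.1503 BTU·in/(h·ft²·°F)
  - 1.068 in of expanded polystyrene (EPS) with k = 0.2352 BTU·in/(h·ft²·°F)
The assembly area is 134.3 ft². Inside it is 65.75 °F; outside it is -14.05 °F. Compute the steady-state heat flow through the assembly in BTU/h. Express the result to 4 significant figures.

315.2 BTU/h

4.428/0.1503 = 29.461
1.068/0.2352 = 4.5408
R_total = 29.461 + 4.5408 = 34.002 ft²·°F·h/BTU
Q = A·ΔT/R = 134.3 × (65.75 − (-14.05)) / 34.002 = 315.19 BTU/h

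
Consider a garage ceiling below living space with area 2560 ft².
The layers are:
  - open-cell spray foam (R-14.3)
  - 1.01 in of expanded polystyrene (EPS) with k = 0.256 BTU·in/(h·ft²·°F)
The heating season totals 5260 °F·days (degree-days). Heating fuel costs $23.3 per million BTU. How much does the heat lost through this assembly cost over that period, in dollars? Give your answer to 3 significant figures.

1.01/0.256 = 3.945
R_total = 14.3 + 3.945 = 18.25 ft²·°F·h/BTU
E = A × HDD × 24 / R = 2560 × 5260 × 24 / 18.25 = 17710000 BTU
Cost = 17710000/10⁶ × 23.3 = $412.7

413 dollars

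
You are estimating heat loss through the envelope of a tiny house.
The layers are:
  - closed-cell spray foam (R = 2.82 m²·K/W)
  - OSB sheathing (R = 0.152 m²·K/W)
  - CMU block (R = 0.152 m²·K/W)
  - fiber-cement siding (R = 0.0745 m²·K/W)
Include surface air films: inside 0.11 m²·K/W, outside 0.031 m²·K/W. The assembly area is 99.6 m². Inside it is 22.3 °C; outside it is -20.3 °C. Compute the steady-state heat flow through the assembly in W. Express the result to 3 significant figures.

1270 W

R_total = 0.11 + 2.82 + 0.152 + 0.152 + 0.0745 + 0.031 = 3.339 m²·K/W
Q = A·ΔT/R = 99.6 × (22.3 − (-20.3)) / 3.339 = 1271 W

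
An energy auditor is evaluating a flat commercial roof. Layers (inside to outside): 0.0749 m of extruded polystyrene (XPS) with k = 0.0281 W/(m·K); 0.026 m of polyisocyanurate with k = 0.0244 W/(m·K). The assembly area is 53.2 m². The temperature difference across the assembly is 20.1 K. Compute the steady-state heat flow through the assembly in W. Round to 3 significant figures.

0.0749/0.0281 = 2.665
0.026/0.0244 = 1.066
R_total = 2.665 + 1.066 = 3.731 m²·K/W
Q = A·ΔT/R = 53.2 × 20.1 / 3.731 = 286.6 W

287 W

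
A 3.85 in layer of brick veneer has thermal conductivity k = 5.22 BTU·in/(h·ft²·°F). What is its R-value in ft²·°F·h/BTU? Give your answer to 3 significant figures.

R = L/k = 3.85/5.22 = 0.7375 ft²·°F·h/BTU

0.738 ft²·°F·h/BTU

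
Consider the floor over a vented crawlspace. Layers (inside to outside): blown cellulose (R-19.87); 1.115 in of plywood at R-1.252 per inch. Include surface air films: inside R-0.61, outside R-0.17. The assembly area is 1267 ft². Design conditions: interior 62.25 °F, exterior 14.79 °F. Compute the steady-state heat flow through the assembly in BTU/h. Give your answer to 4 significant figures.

2728 BTU/h

1.115 × 1.252 = 1.396
R_total = 0.61 + 19.87 + 1.396 + 0.17 = 22.046 ft²·°F·h/BTU
Q = A·ΔT/R = 1267 × (62.25 − 14.79) / 22.046 = 2727.6 BTU/h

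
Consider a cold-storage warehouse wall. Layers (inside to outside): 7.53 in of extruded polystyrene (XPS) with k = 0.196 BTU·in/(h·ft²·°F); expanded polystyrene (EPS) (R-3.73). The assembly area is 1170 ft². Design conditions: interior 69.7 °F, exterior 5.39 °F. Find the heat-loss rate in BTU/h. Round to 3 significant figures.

7.53/0.196 = 38.42
R_total = 38.42 + 3.73 = 42.15 ft²·°F·h/BTU
Q = A·ΔT/R = 1170 × (69.7 − 5.39) / 42.15 = 1785 BTU/h

1790 BTU/h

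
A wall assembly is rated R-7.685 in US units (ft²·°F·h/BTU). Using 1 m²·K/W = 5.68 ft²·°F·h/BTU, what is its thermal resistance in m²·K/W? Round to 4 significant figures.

1.353 m²·K/W

R_SI = 7.685/5.68 = 1.353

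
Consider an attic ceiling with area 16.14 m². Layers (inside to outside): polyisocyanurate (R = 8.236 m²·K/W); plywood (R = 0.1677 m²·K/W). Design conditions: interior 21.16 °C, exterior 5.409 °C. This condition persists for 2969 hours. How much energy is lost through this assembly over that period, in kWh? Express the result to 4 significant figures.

R_total = 8.236 + 0.1677 = 8.4037 m²·K/W
Q = 16.14 × (21.16 − 5.409) / 8.4037 = 30.251 W
E = 30.251 W × 2969 h / 1000 = 89.816 kWh

89.82 kWh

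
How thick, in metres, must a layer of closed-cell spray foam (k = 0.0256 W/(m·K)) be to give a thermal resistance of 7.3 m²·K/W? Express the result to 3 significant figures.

0.187 m

L = R·k = 7.3 × 0.0256 = 0.1869 m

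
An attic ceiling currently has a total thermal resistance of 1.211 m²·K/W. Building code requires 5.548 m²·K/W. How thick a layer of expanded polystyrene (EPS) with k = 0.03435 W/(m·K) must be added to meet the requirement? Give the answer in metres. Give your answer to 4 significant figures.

ΔR = 5.548 − 1.211 = 4.337 m²·K/W
L = ΔR × k = 4.337 × 0.03435 = 0.14898 m

0.1490 m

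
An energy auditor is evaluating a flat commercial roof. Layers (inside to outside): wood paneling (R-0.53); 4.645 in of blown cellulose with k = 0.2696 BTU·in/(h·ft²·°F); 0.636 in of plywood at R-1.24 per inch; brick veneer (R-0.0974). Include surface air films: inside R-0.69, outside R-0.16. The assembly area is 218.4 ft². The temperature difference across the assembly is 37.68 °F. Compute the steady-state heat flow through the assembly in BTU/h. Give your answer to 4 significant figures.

422.1 BTU/h

4.645/0.2696 = 17.229
0.636 × 1.24 = 0.78864
R_total = 0.69 + 0.53 + 17.229 + 0.78864 + 0.0974 + 0.16 = 19.495 ft²·°F·h/BTU
Q = A·ΔT/R = 218.4 × 37.68 / 19.495 = 422.12 BTU/h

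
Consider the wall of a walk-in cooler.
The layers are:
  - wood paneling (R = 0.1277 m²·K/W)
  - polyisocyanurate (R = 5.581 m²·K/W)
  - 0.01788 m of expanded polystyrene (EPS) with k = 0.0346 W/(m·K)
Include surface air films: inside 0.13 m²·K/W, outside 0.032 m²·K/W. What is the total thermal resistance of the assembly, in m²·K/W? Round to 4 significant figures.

0.01788/0.0346 = 0.51676
R_total = 0.13 + 0.1277 + 5.581 + 0.51676 + 0.032 = 6.3875 m²·K/W

6.387 m²·K/W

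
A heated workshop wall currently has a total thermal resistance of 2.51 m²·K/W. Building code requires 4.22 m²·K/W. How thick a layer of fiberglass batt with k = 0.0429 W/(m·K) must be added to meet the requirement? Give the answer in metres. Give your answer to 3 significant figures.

0.0734 m

ΔR = 4.22 − 2.51 = 1.71 m²·K/W
L = ΔR × k = 1.71 × 0.0429 = 0.07336 m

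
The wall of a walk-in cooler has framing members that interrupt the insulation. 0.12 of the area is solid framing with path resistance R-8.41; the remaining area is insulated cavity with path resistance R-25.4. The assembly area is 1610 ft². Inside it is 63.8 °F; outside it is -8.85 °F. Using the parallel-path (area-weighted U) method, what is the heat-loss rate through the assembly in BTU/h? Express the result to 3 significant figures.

5720 BTU/h

U_eff = 0.88/25.4 + 0.12/8.41 = 0.03465 + 0.01427 = 0.04891
R_eff = 1/U_eff = 20.44 ft²·°F·h/BTU
Q = 1610 × (63.8 − (-8.85)) / 20.44 = 5721 BTU/h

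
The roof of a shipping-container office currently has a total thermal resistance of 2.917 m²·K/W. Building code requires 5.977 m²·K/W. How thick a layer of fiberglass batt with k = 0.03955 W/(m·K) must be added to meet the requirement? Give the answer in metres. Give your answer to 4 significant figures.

0.1210 m

ΔR = 5.977 − 2.917 = 3.06 m²·K/W
L = ΔR × k = 3.06 × 0.03955 = 0.12102 m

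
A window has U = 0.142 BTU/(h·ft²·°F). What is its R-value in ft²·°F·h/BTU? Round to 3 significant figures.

7.04 ft²·°F·h/BTU

R = 1/U = 1/0.142 = 7.042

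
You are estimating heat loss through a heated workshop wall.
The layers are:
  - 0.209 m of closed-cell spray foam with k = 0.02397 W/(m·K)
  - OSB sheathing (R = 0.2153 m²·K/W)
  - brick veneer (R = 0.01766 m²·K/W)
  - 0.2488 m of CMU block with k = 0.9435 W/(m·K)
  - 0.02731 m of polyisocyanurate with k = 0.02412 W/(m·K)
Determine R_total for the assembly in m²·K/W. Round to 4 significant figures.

10.35 m²·K/W

0.209/0.02397 = 8.7192
0.2488/0.9435 = 0.2637
0.02731/0.02412 = 1.1323
R_total = 8.7192 + 0.2153 + 0.01766 + 0.2637 + 1.1323 = 10.348 m²·K/W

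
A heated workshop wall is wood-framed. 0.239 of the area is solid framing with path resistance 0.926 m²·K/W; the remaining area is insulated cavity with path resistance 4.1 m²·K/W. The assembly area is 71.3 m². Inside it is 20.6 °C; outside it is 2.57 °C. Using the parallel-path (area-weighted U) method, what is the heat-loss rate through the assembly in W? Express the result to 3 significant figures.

U_eff = 0.761/4.1 + 0.239/0.926 = 0.1856 + 0.2581 = 0.4437
R_eff = 1/U_eff = 2.254 m²·K/W
Q = 71.3 × (20.6 − 2.57) / 2.254 = 570.4 W

570 W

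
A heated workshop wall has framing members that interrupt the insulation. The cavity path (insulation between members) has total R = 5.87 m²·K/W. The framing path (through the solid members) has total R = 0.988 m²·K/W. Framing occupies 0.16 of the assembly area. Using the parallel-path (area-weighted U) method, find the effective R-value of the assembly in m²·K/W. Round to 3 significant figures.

3.28 m²·K/W

U_eff = 0.84/5.87 + 0.16/0.988 = 0.1431 + 0.1619 = 0.305
R_eff = 1/U_eff = 3.278 m²·K/W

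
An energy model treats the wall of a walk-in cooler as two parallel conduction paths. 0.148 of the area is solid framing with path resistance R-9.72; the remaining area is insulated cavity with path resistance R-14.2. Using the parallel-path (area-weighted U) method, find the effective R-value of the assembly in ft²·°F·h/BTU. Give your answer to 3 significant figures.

U_eff = 0.852/14.2 + 0.148/9.72 = 0.06 + 0.01523 = 0.07523
R_eff = 1/U_eff = 13.29 ft²·°F·h/BTU

13.3 ft²·°F·h/BTU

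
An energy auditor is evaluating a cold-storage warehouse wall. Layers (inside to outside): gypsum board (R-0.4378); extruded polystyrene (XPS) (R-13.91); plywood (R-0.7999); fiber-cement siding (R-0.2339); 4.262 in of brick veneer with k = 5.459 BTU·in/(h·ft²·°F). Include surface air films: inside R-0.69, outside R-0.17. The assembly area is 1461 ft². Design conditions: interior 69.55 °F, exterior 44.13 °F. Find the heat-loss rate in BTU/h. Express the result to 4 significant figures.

2182 BTU/h

4.262/5.459 = 0.78073
R_total = 0.69 + 0.4378 + 13.91 + 0.7999 + 0.2339 + 0.78073 + 0.17 = 17.022 ft²·°F·h/BTU
Q = A·ΔT/R = 1461 × (69.55 − 44.13) / 17.022 = 2181.8 BTU/h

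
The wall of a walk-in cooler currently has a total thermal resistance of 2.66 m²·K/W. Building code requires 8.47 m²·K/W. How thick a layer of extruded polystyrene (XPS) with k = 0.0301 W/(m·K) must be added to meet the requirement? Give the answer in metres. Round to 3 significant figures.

0.175 m

ΔR = 8.47 − 2.66 = 5.81 m²·K/W
L = ΔR × k = 5.81 × 0.0301 = 0.1749 m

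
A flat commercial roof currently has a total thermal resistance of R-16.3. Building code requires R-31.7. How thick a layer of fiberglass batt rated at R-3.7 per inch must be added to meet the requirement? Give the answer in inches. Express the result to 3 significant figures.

ΔR = 31.7 − 16.3 = 15.4 ft²·°F·h/BTU
L = ΔR / (R/in) = 15.4/3.7 = 4.162 in

4.16 in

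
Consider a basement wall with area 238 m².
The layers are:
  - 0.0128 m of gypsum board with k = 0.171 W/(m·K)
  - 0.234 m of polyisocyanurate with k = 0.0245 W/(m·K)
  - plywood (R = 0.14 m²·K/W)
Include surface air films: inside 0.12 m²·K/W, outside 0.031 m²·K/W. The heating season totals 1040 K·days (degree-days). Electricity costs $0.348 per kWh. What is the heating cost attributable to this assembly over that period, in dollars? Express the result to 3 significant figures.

0.0128/0.171 = 0.07485
0.234/0.0245 = 9.551
R_total = 0.12 + 0.07485 + 9.551 + 0.14 + 0.031 = 9.917 m²·K/W
E = A × HDD × 24 / R / 1000 = 238 × 1040 × 24 / 9.917 / 1000 = 599 kWh
Cost = 599 × 0.348 = $208.5

208 dollars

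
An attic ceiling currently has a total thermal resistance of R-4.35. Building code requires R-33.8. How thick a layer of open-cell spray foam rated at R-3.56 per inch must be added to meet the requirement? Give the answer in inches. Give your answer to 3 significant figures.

8.27 in

ΔR = 33.8 − 4.35 = 29.45 ft²·°F·h/BTU
L = ΔR / (R/in) = 29.45/3.56 = 8.272 in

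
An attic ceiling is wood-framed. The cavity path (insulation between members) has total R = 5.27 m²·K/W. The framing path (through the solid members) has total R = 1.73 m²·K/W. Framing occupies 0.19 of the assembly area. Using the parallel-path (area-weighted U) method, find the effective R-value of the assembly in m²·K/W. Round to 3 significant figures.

U_eff = 0.81/5.27 + 0.19/1.73 = 0.1537 + 0.1098 = 0.2635
R_eff = 1/U_eff = 3.795 m²·K/W

3.79 m²·K/W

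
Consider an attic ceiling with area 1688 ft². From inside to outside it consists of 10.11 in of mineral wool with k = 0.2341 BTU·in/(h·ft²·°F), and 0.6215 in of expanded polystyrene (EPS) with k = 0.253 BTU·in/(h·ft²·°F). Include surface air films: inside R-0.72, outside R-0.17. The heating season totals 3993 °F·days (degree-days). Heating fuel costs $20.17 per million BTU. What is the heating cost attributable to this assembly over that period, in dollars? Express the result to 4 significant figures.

10.11/0.2341 = 43.187
0.6215/0.253 = 2.4565
R_total = 0.72 + 43.187 + 2.4565 + 0.17 = 46.533 ft²·°F·h/BTU
E = A × HDD × 24 / R = 1688 × 3993 × 24 / 46.533 = 3476300 BTU
Cost = 3476300/10⁶ × 20.17 = $70.117

70.12 dollars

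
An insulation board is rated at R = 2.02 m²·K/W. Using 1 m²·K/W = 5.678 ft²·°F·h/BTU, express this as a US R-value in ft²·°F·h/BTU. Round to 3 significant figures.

11.5 ft²·°F·h/BTU

R_US = 2.02 × 5.678 = 11.47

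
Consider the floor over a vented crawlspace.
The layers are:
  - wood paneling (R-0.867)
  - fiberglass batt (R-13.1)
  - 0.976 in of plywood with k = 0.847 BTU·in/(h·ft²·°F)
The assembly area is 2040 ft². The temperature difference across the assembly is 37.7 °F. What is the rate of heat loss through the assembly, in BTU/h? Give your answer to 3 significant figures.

5090 BTU/h

0.976/0.847 = 1.152
R_total = 0.867 + 13.1 + 1.152 = 15.12 ft²·°F·h/BTU
Q = A·ΔT/R = 2040 × 37.7 / 15.12 = 5087 BTU/h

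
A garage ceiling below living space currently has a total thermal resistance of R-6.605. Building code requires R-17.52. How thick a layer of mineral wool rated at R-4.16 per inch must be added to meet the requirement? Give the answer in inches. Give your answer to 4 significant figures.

ΔR = 17.52 − 6.605 = 10.915 ft²·°F·h/BTU
L = ΔR / (R/in) = 10.915/4.16 = 2.6238 in

2.624 in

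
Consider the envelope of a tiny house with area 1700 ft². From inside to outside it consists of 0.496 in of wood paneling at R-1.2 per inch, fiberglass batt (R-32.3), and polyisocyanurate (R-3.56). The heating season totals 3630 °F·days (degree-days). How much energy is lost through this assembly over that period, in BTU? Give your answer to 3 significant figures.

4060000 BTU

0.496 × 1.2 = 0.5952
R_total = 0.5952 + 32.3 + 3.56 = 36.46 ft²·°F·h/BTU
E = A × HDD × 24 / R = 1700 × 3630 × 24 / 36.46 = 4063000 BTU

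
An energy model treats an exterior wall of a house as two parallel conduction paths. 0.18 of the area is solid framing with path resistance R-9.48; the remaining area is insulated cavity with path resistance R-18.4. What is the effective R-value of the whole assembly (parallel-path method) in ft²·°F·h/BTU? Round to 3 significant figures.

15.7 ft²·°F·h/BTU

U_eff = 0.82/18.4 + 0.18/9.48 = 0.04457 + 0.01899 = 0.06355
R_eff = 1/U_eff = 15.74 ft²·°F·h/BTU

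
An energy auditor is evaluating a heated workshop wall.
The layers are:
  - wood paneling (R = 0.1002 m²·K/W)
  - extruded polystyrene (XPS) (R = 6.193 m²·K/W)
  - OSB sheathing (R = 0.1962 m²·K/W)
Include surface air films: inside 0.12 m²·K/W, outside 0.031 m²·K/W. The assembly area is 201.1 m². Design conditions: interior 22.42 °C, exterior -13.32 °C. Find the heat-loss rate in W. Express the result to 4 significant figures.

R_total = 0.12 + 0.1002 + 6.193 + 0.1962 + 0.031 = 6.6404 m²·K/W
Q = A·ΔT/R = 201.1 × (22.42 − (-13.32)) / 6.6404 = 1082.4 W

1082 W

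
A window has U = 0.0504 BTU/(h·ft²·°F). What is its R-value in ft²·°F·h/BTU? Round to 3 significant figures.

R = 1/U = 1/0.0504 = 19.84

19.8 ft²·°F·h/BTU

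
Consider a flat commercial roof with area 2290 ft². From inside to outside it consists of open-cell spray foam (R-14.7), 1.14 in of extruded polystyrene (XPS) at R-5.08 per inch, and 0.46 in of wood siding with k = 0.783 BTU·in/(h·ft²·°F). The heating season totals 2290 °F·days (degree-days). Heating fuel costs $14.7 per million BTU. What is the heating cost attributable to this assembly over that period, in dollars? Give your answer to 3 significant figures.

1.14 × 5.08 = 5.791
0.46/0.783 = 0.5875
R_total = 14.7 + 5.791 + 0.5875 = 21.08 ft²·°F·h/BTU
E = A × HDD × 24 / R = 2290 × 2290 × 24 / 21.08 = 5971000 BTU
Cost = 5971000/10⁶ × 14.7 = $87.77

87.8 dollars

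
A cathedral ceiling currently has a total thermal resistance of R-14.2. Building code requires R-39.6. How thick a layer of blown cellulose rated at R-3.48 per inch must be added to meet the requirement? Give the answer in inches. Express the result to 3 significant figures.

7.30 in

ΔR = 39.6 − 14.2 = 25.4 ft²·°F·h/BTU
L = ΔR / (R/in) = 25.4/3.48 = 7.299 in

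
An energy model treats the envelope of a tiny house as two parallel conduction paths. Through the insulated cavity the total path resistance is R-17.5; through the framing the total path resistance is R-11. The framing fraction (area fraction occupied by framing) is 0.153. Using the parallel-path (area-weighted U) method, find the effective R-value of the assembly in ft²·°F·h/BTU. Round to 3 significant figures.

16.0 ft²·°F·h/BTU

U_eff = 0.847/17.5 + 0.153/11 = 0.0484 + 0.01391 = 0.06231
R_eff = 1/U_eff = 16.05 ft²·°F·h/BTU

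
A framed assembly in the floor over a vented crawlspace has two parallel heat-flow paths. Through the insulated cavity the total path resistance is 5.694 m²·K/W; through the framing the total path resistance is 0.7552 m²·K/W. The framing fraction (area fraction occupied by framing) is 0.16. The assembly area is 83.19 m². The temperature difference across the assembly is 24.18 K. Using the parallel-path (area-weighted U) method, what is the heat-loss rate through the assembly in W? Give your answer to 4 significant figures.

722.9 W

U_eff = 0.84/5.694 + 0.16/0.7552 = 0.14752 + 0.21186 = 0.35939
R_eff = 1/U_eff = 2.7825 m²·K/W
Q = 83.19 × 24.18 / 2.7825 = 722.92 W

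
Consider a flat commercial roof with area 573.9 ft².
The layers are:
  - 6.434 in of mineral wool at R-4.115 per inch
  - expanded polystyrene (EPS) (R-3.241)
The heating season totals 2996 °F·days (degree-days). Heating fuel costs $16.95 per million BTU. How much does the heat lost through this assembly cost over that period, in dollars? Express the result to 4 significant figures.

6.434 × 4.115 = 26.476
R_total = 26.476 + 3.241 = 29.717 ft²·°F·h/BTU
E = A × HDD × 24 / R = 573.9 × 2996 × 24 / 29.717 = 1388600 BTU
Cost = 1388600/10⁶ × 16.95 = $23.537

23.54 dollars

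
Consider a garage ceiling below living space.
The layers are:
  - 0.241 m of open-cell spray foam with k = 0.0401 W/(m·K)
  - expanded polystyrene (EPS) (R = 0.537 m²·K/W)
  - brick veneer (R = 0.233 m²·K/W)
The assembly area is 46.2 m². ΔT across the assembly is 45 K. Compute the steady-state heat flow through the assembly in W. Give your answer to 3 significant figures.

0.241/0.0401 = 6.01
R_total = 6.01 + 0.537 + 0.233 = 6.78 m²·K/W
Q = A·ΔT/R = 46.2 × 45 / 6.78 = 306.6 W

307 W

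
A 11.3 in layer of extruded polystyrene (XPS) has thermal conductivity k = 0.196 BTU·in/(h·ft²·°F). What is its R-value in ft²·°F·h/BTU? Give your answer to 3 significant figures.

R = L/k = 11.3/0.196 = 57.65 ft²·°F·h/BTU

57.7 ft²·°F·h/BTU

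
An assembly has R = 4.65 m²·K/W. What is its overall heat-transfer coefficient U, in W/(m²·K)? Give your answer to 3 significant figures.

U = 1/R = 1/4.65 = 0.2151

0.215 W/(m²·K)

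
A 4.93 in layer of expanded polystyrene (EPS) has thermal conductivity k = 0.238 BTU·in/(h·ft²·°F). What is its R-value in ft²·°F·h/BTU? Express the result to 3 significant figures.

R = L/k = 4.93/0.238 = 20.71 ft²·°F·h/BTU

20.7 ft²·°F·h/BTU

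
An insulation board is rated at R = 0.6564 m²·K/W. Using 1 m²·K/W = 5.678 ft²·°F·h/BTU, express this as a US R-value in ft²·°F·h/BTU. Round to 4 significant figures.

R_US = 0.6564 × 5.678 = 3.727

3.727 ft²·°F·h/BTU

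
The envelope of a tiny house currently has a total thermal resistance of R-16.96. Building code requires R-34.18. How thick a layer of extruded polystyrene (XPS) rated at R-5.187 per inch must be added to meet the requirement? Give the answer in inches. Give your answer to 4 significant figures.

ΔR = 34.18 − 16.96 = 17.22 ft²·°F·h/BTU
L = ΔR / (R/in) = 17.22/5.187 = 3.3198 in

3.320 in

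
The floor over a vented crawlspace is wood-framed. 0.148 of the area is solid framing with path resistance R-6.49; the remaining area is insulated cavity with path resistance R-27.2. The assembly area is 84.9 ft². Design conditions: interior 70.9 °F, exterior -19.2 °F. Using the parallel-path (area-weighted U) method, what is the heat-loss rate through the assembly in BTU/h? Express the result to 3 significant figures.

U_eff = 0.852/27.2 + 0.148/6.49 = 0.03132 + 0.0228 = 0.05413
R_eff = 1/U_eff = 18.47 ft²·°F·h/BTU
Q = 84.9 × (70.9 − (-19.2)) / 18.47 = 414.1 BTU/h

414 BTU/h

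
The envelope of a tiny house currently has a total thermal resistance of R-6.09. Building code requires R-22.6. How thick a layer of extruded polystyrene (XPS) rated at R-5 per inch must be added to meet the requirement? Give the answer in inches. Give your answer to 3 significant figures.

ΔR = 22.6 − 6.09 = 16.51 ft²·°F·h/BTU
L = ΔR / (R/in) = 16.51/5 = 3.302 in

3.30 in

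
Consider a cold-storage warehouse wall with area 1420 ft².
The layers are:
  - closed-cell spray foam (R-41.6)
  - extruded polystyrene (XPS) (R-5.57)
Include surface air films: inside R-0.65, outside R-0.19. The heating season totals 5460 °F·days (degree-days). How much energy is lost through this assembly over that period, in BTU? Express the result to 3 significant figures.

3880000 BTU

R_total = 0.65 + 41.6 + 5.57 + 0.19 = 48.01 ft²·°F·h/BTU
E = A × HDD × 24 / R = 1420 × 5460 × 24 / 48.01 = 3876000 BTU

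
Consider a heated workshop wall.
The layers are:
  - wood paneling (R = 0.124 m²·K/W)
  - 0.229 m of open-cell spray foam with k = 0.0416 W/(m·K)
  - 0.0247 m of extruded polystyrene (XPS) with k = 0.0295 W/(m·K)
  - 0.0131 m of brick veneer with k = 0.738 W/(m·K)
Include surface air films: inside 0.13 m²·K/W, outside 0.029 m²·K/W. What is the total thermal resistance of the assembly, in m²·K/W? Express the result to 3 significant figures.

0.229/0.0416 = 5.505
0.0247/0.0295 = 0.8373
0.0131/0.738 = 0.01775
R_total = 0.13 + 0.124 + 5.505 + 0.8373 + 0.01775 + 0.029 = 6.643 m²·K/W

6.64 m²·K/W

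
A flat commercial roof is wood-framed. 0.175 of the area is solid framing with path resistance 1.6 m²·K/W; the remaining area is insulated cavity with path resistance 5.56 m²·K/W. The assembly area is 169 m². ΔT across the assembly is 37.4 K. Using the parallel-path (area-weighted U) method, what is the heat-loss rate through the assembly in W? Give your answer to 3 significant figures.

U_eff = 0.825/5.56 + 0.175/1.6 = 0.1484 + 0.1094 = 0.2578
R_eff = 1/U_eff = 3.88 m²·K/W
Q = 169 × 37.4 / 3.88 = 1629 W

1630 W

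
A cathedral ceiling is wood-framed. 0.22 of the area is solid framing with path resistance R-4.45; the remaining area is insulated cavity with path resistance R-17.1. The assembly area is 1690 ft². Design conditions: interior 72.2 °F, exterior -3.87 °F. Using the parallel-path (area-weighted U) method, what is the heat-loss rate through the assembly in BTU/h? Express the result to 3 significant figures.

U_eff = 0.78/17.1 + 0.22/4.45 = 0.04561 + 0.04944 = 0.09505
R_eff = 1/U_eff = 10.52 ft²·°F·h/BTU
Q = 1690 × (72.2 − (-3.87)) / 10.52 = 12220 BTU/h

12200 BTU/h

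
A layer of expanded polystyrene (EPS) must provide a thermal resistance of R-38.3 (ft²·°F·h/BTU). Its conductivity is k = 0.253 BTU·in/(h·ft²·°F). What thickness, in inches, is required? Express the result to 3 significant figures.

L = R × k = 38.3 × 0.253 = 9.69 in

9.69 in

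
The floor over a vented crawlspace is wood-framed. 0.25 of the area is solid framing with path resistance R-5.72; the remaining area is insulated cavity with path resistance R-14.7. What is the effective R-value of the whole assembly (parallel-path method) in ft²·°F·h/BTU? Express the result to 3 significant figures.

U_eff = 0.75/14.7 + 0.25/5.72 = 0.05102 + 0.04371 = 0.09473
R_eff = 1/U_eff = 10.56 ft²·°F·h/BTU

10.6 ft²·°F·h/BTU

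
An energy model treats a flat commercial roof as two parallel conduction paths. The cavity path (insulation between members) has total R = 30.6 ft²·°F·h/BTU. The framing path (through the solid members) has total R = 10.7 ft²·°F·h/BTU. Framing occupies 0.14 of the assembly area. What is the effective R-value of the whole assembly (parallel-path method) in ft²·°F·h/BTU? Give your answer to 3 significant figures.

U_eff = 0.86/30.6 + 0.14/10.7 = 0.0281 + 0.01308 = 0.04119
R_eff = 1/U_eff = 24.28 ft²·°F·h/BTU

24.3 ft²·°F·h/BTU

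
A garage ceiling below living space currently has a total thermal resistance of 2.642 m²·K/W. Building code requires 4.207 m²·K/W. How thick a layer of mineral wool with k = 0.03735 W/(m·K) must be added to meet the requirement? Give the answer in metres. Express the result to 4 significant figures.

0.05845 m

ΔR = 4.207 − 2.642 = 1.565 m²·K/W
L = ΔR × k = 1.565 × 0.03735 = 0.058453 m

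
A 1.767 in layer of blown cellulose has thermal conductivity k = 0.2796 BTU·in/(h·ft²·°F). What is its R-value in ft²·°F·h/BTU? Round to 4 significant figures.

R = L/k = 1.767/0.2796 = 6.3197 ft²·°F·h/BTU

6.320 ft²·°F·h/BTU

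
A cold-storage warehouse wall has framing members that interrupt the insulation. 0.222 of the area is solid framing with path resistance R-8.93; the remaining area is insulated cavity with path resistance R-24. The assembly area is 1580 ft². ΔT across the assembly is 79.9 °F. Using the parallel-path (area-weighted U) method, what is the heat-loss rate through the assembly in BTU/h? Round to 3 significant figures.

7230 BTU/h

U_eff = 0.778/24 + 0.222/8.93 = 0.03242 + 0.02486 = 0.05728
R_eff = 1/U_eff = 17.46 ft²·°F·h/BTU
Q = 1580 × 79.9 / 17.46 = 7231 BTU/h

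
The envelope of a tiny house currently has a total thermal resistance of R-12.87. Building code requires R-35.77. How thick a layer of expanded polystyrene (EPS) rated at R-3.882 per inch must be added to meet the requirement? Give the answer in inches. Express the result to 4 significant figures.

ΔR = 35.77 − 12.87 = 22.9 ft²·°F·h/BTU
L = ΔR / (R/in) = 22.9/3.882 = 5.899 in

5.899 in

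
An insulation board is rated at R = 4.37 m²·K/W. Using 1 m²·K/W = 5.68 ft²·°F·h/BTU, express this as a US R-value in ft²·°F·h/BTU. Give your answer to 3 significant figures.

24.8 ft²·°F·h/BTU

R_US = 4.37 × 5.68 = 24.82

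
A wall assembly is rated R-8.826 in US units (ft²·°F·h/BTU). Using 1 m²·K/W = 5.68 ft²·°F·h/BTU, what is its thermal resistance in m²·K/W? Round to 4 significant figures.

1.554 m²·K/W

R_SI = 8.826/5.68 = 1.5539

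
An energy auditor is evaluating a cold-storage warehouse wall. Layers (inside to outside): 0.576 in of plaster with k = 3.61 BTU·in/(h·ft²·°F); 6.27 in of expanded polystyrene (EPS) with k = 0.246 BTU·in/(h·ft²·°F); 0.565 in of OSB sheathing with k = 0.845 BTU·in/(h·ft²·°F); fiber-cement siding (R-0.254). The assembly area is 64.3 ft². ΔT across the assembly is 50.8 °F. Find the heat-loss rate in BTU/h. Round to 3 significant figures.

0.576/3.61 = 0.1596
6.27/0.246 = 25.49
0.565/0.845 = 0.6686
R_total = 0.1596 + 25.49 + 0.6686 + 0.254 = 26.57 ft²·°F·h/BTU
Q = A·ΔT/R = 64.3 × 50.8 / 26.57 = 122.9 BTU/h

123 BTU/h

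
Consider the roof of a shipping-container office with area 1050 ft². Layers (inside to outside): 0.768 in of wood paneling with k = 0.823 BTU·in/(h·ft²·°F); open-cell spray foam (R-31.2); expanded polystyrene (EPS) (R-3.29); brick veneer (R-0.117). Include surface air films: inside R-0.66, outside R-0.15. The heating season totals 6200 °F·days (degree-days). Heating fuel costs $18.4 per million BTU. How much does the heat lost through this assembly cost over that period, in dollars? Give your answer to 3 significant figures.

0.768/0.823 = 0.9332
R_total = 0.66 + 0.9332 + 31.2 + 3.29 + 0.117 + 0.15 = 36.35 ft²·°F·h/BTU
E = A × HDD × 24 / R = 1050 × 6200 × 24 / 36.35 = 4298000 BTU
Cost = 4298000/10⁶ × 18.4 = $79.09

79.1 dollars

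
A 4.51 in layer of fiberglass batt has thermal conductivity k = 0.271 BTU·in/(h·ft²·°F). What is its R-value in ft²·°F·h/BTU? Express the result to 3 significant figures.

R = L/k = 4.51/0.271 = 16.64 ft²·°F·h/BTU

16.6 ft²·°F·h/BTU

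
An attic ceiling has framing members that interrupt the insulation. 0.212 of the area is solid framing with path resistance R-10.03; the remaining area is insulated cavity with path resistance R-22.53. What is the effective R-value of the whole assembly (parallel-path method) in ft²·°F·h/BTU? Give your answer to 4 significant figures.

U_eff = 0.788/22.53 + 0.212/10.03 = 0.034976 + 0.021137 = 0.056112
R_eff = 1/U_eff = 17.821 ft²·°F·h/BTU

17.82 ft²·°F·h/BTU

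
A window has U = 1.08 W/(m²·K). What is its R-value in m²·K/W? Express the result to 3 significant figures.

0.926 m²·K/W

R = 1/U = 1/1.08 = 0.9259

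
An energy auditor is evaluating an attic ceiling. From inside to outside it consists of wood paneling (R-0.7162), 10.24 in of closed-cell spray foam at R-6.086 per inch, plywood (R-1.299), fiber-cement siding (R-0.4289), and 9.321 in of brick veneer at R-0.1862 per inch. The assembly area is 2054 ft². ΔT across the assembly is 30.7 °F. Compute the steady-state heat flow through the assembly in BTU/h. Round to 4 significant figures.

10.24 × 6.086 = 62.321
9.321 × 0.1862 = 1.7356
R_total = 0.7162 + 62.321 + 1.299 + 0.4289 + 1.7356 = 66.5 ft²·°F·h/BTU
Q = A·ΔT/R = 2054 × 30.7 / 66.5 = 948.23 BTU/h

948.2 BTU/h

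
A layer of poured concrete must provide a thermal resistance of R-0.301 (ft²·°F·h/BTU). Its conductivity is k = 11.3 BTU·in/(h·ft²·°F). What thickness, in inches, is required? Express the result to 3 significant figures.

3.40 in

L = R × k = 0.301 × 11.3 = 3.401 in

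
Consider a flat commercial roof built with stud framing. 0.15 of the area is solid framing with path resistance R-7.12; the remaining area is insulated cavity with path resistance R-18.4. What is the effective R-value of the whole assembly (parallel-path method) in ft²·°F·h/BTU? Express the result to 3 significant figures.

14.9 ft²·°F·h/BTU

U_eff = 0.85/18.4 + 0.15/7.12 = 0.0462 + 0.02107 = 0.06726
R_eff = 1/U_eff = 14.87 ft²·°F·h/BTU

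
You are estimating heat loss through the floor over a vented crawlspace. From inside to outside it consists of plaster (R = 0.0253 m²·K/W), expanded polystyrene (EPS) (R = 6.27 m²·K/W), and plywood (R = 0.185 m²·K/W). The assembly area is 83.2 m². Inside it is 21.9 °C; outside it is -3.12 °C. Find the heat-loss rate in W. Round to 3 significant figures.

R_total = 0.0253 + 6.27 + 0.185 = 6.48 m²·K/W
Q = A·ΔT/R = 83.2 × (21.9 − (-3.12)) / 6.48 = 321.2 W

321 W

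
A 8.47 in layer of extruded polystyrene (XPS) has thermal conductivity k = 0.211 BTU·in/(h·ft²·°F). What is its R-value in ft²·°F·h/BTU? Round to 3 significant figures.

R = L/k = 8.47/0.211 = 40.14 ft²·°F·h/BTU

40.1 ft²·°F·h/BTU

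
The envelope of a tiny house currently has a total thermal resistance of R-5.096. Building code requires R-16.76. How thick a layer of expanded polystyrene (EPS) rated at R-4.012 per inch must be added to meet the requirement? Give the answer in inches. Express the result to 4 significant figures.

ΔR = 16.76 − 5.096 = 11.664 ft²·°F·h/BTU
L = ΔR / (R/in) = 11.664/4.012 = 2.9073 in

2.907 in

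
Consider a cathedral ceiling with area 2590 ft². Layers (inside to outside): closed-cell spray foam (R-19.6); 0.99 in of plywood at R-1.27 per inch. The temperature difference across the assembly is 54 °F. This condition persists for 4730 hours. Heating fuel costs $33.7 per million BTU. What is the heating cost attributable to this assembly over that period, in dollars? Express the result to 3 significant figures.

0.99 × 1.27 = 1.257
R_total = 19.6 + 1.257 = 20.86 ft²·°F·h/BTU
Q = 2590 × 54 / 20.86 = 6706 BTU/h
E = 6706 × 4730 = 31720000 BTU
Cost = 31720000/10⁶ × 33.7 = $1069

1070 dollars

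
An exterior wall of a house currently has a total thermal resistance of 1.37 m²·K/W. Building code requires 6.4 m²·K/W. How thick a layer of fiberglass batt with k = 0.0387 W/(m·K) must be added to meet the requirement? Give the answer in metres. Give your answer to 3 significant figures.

0.195 m

ΔR = 6.4 − 1.37 = 5.03 m²·K/W
L = ΔR × k = 5.03 × 0.0387 = 0.1947 m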